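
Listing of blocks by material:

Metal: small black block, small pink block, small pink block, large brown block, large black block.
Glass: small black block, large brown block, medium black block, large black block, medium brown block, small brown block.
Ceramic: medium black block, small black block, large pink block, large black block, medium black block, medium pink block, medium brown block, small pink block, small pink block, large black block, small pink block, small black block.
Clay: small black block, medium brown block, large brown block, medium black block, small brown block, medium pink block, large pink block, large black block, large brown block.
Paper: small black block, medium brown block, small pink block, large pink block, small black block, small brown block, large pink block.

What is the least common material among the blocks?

metal

Counts by material: ceramic 12, clay 9, paper 7, glass 6, metal 5.
The minimum is 5, held uniquely by metal.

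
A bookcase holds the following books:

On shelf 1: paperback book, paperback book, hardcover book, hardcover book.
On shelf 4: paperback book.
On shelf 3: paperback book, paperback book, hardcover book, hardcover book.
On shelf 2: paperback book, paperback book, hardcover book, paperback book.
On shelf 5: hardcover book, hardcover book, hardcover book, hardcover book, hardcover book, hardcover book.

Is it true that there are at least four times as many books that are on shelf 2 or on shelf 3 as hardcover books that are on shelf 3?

True

|books on shelf 2 or on shelf 3| = 8.
|hardcover books on shelf 3| = 2.
The claim requires 8 ≥ 4 × 2 = 8, which holds.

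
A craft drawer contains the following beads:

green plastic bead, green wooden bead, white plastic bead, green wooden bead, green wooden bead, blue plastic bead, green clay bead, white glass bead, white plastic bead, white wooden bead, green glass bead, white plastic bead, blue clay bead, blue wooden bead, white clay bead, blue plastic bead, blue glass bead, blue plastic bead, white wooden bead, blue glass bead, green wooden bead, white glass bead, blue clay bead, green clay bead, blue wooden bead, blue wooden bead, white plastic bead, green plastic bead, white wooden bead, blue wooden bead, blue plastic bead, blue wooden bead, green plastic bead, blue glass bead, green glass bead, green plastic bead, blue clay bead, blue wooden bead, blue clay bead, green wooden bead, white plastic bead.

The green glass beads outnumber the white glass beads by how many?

0

green glass beads: 2.
white glass beads: 2.
2 − 2 = 0.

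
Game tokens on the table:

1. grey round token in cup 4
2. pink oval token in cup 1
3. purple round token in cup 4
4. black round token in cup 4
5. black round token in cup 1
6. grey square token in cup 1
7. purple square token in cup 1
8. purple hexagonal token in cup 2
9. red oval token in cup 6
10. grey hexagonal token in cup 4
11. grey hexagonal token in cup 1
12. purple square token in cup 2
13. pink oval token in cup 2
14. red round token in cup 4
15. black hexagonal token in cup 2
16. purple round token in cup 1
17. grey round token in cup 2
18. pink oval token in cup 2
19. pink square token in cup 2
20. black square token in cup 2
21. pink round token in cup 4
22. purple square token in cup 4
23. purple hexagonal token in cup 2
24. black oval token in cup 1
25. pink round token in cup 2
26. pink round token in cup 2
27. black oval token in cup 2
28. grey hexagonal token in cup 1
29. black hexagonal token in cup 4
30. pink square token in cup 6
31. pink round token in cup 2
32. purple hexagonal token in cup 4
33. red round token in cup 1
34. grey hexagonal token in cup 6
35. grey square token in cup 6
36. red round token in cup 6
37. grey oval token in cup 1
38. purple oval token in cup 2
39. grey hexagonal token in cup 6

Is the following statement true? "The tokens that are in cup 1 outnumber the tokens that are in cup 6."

True

tokens in cup 1: 10.
tokens in cup 6: 6.
The claim requires 10 > 6, which holds.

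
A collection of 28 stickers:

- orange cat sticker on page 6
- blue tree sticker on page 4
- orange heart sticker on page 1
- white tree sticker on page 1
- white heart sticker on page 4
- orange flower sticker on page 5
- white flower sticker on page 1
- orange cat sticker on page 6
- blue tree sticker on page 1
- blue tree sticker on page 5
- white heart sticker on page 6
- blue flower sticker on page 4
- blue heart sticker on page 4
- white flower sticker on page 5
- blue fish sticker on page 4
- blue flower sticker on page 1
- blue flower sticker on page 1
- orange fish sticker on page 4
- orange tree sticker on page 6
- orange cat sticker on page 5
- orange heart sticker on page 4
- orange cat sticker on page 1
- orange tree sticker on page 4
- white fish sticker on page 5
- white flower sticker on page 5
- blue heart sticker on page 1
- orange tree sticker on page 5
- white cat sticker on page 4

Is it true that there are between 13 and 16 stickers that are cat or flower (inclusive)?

False

|stickers that are cat or flower| = 12.
The claim requires 13 ≤ 12 ≤ 16, which does not hold.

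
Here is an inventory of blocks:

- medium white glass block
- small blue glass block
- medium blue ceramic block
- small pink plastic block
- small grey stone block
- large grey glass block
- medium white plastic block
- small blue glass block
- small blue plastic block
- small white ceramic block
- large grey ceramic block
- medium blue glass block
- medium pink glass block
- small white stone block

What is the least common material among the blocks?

Counts by material: glass 6, plastic 3, ceramic 3, stone 2.
The minimum is 2, held uniquely by stone.

stone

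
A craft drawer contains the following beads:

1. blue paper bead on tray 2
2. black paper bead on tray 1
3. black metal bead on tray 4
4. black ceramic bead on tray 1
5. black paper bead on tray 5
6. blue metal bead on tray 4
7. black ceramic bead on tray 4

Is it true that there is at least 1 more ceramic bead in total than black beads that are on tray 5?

|ceramic beads| = 2.
|black beads on tray 5| = 1.
The claim requires 2 − 1 = 1 ≥ 1, which holds.

True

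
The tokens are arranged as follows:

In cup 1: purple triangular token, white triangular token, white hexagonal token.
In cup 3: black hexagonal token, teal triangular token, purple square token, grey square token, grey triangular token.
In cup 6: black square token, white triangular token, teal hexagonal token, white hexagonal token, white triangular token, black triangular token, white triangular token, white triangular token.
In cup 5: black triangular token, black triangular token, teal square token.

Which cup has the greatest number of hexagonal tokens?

cup 6

Counts by cup (restricted to hexagonal tokens): cup 6→2, cup 1→1, cup 3→1, cup 5→0.
The maximum is 2, held uniquely by cup 6.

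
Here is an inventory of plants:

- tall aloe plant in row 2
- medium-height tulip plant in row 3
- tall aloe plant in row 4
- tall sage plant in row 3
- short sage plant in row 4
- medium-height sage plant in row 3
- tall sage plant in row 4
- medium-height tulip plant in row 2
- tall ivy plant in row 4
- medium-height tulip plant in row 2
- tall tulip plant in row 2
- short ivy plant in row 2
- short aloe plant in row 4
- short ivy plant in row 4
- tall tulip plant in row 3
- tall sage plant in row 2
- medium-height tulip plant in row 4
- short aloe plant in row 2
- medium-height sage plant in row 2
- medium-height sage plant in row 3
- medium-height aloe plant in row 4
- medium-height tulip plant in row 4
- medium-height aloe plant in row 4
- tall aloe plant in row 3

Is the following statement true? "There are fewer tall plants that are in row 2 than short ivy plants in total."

False

|tall plants in row 2| = 3.
|short ivy plants| = 2.
The claim requires 3 < 2, which does not hold.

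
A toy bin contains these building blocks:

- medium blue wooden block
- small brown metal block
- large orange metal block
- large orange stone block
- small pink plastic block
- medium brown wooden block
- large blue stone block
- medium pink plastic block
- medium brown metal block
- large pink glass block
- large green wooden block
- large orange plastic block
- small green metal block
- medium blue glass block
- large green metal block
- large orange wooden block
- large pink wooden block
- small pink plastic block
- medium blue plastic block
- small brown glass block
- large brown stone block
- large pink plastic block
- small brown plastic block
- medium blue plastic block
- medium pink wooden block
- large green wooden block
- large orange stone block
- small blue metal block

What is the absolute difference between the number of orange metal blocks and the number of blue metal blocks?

0

orange metal blocks: 1. blue metal blocks: 1.
|1 − 1| = 1 − 1 = 0.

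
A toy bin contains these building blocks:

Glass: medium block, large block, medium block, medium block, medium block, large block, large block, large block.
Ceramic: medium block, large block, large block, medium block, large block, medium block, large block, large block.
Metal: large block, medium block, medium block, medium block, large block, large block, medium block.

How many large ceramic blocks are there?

5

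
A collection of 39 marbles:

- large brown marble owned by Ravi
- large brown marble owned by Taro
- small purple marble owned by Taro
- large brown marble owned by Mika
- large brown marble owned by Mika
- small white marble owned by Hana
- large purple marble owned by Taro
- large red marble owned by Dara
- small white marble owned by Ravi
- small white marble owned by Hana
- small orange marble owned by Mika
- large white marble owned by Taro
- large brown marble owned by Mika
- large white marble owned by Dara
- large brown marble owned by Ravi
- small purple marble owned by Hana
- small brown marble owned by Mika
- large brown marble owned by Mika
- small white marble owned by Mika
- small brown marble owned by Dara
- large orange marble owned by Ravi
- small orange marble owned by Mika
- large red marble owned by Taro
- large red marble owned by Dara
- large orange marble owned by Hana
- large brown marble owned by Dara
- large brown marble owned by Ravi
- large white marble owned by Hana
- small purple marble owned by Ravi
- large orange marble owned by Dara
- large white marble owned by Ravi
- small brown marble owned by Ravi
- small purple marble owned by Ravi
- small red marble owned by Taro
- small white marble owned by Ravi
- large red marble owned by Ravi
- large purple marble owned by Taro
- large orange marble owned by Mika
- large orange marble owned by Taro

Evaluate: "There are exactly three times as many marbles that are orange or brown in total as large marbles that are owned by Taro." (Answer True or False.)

False

There are 19 marbles that are orange or brown.
Count of large marbles owned by Taro: 6.
The claim requires 19 = 3 × 6 = 18, which does not hold.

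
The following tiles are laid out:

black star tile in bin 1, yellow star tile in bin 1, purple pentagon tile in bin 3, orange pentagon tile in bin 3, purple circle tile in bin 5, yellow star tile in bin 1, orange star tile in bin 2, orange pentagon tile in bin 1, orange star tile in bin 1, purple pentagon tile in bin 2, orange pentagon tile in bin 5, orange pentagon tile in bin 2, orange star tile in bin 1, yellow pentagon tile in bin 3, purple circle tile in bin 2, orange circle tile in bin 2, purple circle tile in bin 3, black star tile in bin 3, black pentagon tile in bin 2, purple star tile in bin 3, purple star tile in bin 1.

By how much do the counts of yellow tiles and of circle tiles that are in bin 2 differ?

yellow tiles: 3. circle tiles in bin 2: 2.
|3 − 2| = 3 − 2 = 1.

1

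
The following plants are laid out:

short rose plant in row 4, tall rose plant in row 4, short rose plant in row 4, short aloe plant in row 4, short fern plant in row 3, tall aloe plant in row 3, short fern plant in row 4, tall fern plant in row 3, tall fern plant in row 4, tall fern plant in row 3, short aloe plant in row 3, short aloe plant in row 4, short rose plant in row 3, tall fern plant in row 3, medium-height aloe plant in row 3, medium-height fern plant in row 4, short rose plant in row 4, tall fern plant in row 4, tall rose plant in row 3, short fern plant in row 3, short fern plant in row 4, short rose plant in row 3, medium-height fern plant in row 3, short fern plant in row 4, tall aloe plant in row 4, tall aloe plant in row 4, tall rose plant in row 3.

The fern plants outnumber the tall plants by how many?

1

fern plants: 12.
tall plants: 11.
12 − 11 = 1.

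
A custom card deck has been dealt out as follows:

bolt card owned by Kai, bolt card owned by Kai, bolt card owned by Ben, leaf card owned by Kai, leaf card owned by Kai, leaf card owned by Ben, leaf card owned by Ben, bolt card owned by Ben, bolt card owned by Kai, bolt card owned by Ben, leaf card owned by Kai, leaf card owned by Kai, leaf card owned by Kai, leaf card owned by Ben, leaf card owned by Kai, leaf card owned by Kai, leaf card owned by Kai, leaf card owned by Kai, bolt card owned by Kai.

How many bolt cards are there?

7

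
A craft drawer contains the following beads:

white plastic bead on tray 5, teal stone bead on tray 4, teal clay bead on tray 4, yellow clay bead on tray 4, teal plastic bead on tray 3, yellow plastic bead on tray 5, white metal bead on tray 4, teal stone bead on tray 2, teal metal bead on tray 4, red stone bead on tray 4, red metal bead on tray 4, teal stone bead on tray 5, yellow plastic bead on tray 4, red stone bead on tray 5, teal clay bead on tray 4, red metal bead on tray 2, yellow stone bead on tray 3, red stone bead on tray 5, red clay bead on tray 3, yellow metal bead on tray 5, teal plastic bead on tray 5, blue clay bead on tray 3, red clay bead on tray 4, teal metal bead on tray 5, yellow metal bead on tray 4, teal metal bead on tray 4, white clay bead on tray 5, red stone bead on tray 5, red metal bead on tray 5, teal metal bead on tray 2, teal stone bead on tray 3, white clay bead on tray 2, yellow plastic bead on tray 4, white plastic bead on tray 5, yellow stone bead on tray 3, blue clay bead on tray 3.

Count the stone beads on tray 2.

1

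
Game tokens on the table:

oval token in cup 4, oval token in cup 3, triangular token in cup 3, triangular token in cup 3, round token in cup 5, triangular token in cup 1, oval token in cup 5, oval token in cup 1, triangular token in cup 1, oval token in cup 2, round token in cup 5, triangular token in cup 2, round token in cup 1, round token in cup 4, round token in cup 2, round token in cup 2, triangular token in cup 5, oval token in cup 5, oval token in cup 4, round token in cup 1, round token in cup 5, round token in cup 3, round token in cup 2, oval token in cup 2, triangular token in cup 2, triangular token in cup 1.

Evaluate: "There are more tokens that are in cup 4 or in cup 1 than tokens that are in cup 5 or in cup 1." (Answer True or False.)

|tokens in cup 4 or in cup 1| = 9.
|tokens in cup 5 or in cup 1| = 12.
The claim requires 9 > 12, which does not hold.

False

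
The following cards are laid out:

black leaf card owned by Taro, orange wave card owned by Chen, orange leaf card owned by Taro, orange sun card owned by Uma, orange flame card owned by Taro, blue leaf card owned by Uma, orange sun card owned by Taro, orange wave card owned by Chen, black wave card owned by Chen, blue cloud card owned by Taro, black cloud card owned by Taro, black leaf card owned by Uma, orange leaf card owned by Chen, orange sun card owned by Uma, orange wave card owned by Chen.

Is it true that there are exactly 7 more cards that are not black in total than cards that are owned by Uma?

True

|cards that are not black| = 11.
|cards owned by Uma| = 4.
The claim requires 11 − 4 (= 7) to equal 7, which holds.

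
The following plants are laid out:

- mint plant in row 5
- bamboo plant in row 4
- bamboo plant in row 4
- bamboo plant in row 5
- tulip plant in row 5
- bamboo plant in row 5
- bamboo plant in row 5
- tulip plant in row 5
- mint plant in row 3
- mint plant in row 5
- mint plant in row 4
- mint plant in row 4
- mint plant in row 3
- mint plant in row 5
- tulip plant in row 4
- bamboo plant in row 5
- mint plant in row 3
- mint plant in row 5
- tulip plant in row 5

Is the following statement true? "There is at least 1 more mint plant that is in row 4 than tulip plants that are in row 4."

True

mint plants in row 4: 2.
tulip plants in row 4: 1.
The claim requires 2 − 1 = 1 ≥ 1, which holds.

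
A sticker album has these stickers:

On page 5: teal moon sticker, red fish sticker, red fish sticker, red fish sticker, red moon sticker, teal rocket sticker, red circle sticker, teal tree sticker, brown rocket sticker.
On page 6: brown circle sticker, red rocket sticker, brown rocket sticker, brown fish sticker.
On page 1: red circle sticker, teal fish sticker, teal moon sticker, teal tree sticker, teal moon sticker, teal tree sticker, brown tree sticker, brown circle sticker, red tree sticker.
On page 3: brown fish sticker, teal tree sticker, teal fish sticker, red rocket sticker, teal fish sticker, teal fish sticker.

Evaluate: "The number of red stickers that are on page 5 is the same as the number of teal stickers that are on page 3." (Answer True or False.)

red stickers on page 5: 5.
teal stickers on page 3: 4.
The claim requires 5 = 4, which does not hold.

False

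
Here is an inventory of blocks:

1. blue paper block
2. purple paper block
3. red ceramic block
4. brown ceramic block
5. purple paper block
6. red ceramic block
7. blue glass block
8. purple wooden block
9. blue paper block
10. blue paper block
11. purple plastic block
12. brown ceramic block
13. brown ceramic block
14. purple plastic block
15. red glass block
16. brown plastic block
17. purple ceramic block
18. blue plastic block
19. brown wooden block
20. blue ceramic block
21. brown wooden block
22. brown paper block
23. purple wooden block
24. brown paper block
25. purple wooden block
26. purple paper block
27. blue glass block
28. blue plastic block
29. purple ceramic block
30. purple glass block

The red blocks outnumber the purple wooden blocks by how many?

red blocks: 3.
purple wooden blocks: 3.
3 − 3 = 0.

0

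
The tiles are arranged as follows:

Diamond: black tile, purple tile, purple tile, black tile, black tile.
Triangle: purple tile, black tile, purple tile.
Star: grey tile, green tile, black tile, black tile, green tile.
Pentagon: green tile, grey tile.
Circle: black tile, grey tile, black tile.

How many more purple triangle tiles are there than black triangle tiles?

1

purple triangle tiles: 2.
black triangle tiles: 1.
2 − 1 = 1.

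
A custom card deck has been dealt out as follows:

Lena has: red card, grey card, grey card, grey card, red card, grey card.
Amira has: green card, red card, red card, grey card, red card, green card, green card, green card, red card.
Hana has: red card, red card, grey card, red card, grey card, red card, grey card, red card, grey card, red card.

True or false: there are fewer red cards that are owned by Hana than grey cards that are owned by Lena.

|red cards owned by Hana| = 6.
|grey cards owned by Lena| = 4.
The claim requires 6 < 4, which does not hold.

False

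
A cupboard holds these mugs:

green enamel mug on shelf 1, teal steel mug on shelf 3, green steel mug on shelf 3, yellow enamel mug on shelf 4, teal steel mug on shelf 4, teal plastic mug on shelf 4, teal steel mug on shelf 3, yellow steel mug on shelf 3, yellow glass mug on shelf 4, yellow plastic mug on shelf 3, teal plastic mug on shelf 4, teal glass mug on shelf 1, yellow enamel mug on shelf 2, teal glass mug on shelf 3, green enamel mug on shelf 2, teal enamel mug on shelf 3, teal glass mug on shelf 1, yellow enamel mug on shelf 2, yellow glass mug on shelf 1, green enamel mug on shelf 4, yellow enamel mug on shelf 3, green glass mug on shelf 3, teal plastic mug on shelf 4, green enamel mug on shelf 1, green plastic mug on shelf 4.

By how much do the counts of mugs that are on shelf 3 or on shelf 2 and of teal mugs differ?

mugs on shelf 3 or on shelf 2: 12. teal mugs: 10.
|12 − 10| = 12 − 10 = 2.

2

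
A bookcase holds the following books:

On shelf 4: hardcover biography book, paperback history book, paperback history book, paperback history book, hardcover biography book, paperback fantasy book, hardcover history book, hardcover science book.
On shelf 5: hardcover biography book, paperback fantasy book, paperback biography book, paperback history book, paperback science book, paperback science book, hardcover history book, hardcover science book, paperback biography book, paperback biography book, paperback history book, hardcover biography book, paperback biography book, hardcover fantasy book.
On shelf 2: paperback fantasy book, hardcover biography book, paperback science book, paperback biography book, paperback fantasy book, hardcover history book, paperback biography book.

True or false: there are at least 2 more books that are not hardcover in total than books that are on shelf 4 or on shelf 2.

|books that are not hardcover| = 18.
|books on shelf 4 or on shelf 2| = 15.
The claim requires 18 − 15 = 3 ≥ 2, which holds.

True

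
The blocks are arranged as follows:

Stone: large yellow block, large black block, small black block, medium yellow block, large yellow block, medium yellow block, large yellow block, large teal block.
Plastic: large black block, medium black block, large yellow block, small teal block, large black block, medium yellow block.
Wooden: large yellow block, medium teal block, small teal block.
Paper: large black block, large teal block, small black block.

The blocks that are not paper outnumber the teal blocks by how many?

blocks that are not paper: 17.
teal blocks: 5.
17 − 5 = 12.

12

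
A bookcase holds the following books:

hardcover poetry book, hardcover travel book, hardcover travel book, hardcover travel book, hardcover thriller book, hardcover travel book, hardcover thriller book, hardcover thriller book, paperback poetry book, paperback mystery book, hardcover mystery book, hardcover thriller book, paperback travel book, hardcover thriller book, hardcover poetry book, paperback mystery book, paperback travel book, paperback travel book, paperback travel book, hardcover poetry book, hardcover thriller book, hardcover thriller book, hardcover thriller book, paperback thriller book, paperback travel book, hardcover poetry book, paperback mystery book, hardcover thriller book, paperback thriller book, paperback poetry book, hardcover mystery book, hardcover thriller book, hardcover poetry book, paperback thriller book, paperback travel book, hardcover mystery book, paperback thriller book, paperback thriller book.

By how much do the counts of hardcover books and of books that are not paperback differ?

hardcover books: 22. books that are not paperback: 22.
|22 − 22| = 22 − 22 = 0.

0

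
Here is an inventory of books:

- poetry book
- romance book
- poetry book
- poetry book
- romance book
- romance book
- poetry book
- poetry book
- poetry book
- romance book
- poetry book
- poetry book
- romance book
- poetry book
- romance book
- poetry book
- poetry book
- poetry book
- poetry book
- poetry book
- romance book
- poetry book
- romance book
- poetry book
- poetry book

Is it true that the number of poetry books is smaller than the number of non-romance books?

There are 17 poetry books.
There are 17 non-romance books.
The claim requires 17 < 17, which does not hold.

False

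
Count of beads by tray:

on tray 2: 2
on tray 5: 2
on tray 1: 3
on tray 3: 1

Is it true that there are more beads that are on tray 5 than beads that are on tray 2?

False

There are 2 beads on tray 5.
There are 2 beads on tray 2.
The claim requires 2 > 2, which does not hold.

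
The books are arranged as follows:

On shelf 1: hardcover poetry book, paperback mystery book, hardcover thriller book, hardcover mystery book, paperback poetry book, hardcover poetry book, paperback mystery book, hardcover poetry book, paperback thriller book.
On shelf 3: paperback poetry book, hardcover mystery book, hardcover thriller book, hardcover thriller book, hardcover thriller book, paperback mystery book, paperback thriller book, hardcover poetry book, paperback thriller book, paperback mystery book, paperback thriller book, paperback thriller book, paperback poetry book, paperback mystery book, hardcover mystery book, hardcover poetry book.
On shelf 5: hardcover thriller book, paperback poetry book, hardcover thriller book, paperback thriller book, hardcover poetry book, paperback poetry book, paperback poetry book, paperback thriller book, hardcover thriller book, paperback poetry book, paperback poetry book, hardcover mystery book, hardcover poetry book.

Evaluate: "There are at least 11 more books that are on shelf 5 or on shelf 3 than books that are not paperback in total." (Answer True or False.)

books on shelf 5 or on shelf 3: 29.
books that are not paperback: 18.
The claim requires 29 − 18 = 11 ≥ 11, which holds.

True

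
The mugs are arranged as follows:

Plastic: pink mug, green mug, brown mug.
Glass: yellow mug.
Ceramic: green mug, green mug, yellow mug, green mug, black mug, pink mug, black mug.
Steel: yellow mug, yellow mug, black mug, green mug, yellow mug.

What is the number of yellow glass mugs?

1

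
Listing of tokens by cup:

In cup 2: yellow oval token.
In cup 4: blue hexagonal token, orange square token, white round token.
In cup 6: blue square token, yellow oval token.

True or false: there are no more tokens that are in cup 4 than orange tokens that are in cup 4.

False

tokens in cup 4: 3.
orange tokens in cup 4: 1.
The claim requires 3 ≤ 1, which does not hold.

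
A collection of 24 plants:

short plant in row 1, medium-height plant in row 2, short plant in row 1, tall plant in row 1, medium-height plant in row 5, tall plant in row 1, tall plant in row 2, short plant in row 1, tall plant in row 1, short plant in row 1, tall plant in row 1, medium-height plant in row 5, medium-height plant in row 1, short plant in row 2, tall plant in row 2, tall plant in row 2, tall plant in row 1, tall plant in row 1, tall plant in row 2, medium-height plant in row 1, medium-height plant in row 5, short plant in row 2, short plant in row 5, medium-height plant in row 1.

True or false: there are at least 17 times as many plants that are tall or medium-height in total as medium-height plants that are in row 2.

True

plants that are tall or medium-height: 17.
medium-height plants in row 2: 1.
The claim requires 17 ≥ 17 × 1 = 17, which holds.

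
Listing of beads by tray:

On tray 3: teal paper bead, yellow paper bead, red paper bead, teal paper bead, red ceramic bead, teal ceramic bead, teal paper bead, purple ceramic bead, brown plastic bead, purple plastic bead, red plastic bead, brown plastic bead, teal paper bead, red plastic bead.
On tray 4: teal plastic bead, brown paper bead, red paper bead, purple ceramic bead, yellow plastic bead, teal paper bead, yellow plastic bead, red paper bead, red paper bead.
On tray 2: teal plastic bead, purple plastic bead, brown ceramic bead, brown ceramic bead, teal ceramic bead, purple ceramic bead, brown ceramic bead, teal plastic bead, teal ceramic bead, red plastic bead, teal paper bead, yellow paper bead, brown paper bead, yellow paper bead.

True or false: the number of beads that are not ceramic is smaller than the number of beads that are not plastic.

False

|beads that are not ceramic| = 27.
|beads that are not plastic| = 25.
The claim requires 27 < 25, which does not hold.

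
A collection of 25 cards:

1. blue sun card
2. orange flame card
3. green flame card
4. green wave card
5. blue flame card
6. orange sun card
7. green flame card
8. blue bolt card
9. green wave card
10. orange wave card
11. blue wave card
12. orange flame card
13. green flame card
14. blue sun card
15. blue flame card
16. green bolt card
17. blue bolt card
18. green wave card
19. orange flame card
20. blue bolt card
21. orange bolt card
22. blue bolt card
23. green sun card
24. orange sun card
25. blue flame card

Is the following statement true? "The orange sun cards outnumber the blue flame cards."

False

orange sun cards: 2.
blue flame cards: 3.
The claim requires 2 > 3, which does not hold.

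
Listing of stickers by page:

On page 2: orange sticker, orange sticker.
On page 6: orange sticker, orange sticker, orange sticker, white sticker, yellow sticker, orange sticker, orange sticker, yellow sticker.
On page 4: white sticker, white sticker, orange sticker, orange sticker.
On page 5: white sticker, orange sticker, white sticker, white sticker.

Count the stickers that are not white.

Total stickers: 18; with the excluded value: 6; remaining 18 − 6 = 12.

12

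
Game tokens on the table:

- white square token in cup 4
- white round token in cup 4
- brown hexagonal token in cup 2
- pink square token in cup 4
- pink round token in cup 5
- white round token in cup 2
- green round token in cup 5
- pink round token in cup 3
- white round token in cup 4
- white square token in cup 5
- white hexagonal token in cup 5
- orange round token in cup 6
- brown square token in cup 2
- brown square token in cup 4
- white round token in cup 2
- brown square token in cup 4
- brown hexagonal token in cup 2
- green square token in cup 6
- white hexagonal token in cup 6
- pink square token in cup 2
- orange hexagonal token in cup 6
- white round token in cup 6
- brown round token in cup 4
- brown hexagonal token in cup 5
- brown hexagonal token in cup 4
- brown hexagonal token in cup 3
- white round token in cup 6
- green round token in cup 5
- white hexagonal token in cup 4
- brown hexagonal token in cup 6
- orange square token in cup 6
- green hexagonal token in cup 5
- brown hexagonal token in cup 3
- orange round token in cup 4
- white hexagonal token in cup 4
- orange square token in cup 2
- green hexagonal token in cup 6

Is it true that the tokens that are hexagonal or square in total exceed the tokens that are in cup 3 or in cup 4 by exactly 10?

True

tokens that are hexagonal or square: 24.
tokens in cup 3 or in cup 4: 14.
The claim requires 24 − 14 (= 10) to equal 10, which holds.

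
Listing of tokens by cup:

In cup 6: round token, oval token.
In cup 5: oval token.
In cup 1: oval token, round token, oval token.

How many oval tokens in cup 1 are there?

2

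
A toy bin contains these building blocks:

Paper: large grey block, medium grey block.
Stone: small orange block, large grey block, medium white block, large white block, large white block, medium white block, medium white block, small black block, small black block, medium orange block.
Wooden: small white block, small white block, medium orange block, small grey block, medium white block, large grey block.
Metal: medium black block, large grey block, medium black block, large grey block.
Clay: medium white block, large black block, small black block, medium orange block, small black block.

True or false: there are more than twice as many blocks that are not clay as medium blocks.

False

|blocks that are not clay| = 22.
|medium blocks| = 11.
The claim requires 22 > 2 × 11 = 22, which does not hold.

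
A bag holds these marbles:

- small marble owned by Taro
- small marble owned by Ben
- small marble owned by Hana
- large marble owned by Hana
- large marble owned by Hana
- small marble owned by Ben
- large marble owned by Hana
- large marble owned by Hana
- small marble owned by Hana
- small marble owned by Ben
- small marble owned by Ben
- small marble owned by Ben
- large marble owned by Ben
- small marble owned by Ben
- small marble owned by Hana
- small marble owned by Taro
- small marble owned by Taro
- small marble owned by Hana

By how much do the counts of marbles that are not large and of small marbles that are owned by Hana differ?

marbles that are not large: 13. small marbles owned by Hana: 4.
|13 − 4| = 13 − 4 = 9.

9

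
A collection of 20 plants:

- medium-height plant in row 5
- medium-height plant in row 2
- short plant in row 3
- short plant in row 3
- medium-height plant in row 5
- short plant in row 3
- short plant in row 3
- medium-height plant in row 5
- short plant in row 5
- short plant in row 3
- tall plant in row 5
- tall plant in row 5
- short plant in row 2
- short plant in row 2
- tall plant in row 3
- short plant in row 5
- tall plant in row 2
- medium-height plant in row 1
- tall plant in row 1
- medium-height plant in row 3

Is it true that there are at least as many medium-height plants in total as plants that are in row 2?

True

There are 6 medium-height plants.
There are 4 plants in row 2.
The claim requires 6 ≥ 4, which holds.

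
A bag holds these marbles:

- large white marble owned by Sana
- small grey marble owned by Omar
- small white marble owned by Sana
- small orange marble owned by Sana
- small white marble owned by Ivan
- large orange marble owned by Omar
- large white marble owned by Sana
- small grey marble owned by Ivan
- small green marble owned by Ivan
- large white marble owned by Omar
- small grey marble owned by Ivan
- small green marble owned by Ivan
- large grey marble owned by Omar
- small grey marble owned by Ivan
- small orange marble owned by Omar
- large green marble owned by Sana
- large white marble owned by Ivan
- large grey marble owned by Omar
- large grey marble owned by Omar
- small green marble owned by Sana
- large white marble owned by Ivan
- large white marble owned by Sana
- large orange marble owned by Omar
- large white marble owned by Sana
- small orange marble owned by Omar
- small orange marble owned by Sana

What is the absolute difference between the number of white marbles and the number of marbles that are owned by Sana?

white marbles: 9. marbles owned by Sana: 9.
|9 − 9| = 9 − 9 = 0.

0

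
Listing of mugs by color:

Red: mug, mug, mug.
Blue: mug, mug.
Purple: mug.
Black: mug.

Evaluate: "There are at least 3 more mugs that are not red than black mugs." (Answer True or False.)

There are 4 mugs that are not red.
There is 1 black mug.
The claim requires 4 − 1 = 3 ≥ 3, which holds.

True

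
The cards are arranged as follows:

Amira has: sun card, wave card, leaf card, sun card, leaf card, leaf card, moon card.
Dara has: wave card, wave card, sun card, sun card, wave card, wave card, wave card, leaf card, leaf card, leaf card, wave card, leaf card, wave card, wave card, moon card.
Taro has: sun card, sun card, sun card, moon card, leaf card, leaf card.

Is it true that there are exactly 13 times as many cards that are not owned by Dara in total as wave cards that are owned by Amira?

True

cards that are not owned by Dara: 13.
wave cards owned by Amira: 1.
The claim requires 13 = 13 × 1 = 13, which holds.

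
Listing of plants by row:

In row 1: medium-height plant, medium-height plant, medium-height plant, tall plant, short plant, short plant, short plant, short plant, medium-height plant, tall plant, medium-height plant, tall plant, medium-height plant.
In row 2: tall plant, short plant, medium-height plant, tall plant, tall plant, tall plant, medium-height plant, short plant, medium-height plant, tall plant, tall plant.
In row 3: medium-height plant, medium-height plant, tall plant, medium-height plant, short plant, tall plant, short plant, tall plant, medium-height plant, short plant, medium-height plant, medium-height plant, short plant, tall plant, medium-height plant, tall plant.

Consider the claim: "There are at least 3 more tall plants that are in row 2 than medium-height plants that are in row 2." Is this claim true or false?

True

There are 6 tall plants in row 2.
There are 3 medium-height plants in row 2.
The claim requires 6 − 3 = 3 ≥ 3, which holds.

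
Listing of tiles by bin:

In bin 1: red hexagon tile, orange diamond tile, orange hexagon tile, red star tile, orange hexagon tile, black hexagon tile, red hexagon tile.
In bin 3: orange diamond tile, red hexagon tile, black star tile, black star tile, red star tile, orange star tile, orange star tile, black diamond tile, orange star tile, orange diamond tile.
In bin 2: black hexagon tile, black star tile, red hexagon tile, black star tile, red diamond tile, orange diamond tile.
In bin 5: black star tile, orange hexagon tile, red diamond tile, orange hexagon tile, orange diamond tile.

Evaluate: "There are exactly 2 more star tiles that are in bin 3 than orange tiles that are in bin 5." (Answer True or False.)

star tiles in bin 3: 6.
orange tiles in bin 5: 3.
The claim requires 6 − 3 (= 3) to equal 2, which does not hold.

False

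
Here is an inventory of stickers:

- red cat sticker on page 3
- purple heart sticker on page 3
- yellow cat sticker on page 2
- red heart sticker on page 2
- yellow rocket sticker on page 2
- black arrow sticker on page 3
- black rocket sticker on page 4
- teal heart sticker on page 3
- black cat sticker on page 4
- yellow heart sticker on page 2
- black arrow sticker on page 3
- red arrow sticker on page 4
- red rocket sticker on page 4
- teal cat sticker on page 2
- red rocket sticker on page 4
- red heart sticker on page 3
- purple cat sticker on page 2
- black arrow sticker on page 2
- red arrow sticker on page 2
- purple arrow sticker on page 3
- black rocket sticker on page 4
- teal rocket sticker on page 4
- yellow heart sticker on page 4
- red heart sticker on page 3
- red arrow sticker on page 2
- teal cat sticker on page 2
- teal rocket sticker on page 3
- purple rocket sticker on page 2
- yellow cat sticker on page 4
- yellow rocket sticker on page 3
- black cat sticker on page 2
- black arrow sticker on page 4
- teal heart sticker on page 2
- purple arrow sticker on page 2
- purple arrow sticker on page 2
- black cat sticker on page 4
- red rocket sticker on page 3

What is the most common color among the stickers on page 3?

Counts by color (restricted to stickers on page 3): red 4, teal 2, purple 2, black 2, yellow 1.
The maximum is 4, held uniquely by red.

red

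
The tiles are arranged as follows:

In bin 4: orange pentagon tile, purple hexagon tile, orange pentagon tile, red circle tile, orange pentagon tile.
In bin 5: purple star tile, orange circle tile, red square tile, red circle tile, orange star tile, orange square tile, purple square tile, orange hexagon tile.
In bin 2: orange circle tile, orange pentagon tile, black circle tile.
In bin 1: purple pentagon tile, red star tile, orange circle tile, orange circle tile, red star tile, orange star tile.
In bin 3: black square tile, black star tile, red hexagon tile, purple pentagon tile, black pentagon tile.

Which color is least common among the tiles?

Counts by color: orange 12, red 6, purple 5, black 4.
The minimum is 4, held uniquely by black.

black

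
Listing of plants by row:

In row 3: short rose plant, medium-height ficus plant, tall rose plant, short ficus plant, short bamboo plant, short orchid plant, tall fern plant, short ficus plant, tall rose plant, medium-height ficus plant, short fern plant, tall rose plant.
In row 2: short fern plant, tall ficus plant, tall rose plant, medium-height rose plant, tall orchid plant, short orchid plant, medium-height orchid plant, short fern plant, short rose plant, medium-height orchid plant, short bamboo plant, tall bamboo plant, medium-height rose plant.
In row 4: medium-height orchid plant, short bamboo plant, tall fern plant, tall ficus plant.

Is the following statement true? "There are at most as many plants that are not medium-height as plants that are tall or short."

True

There are 22 plants that are not medium-height.
There are 22 plants that are tall or short.
The claim requires 22 ≤ 22, which holds.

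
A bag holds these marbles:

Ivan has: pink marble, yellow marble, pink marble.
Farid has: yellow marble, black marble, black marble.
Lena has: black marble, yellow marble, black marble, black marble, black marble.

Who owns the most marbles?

Lena

Counts by owner: Lena→5, Farid→3, Ivan→3.
The maximum is 5, held uniquely by Lena.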